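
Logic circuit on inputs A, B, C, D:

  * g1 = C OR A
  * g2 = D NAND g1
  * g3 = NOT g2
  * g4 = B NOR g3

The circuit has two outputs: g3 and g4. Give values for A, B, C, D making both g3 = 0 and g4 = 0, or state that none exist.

A=0, B=1, C=1, D=0

Check with A=0, B=1, C=1, D=0:
g1 = C OR A = 1 OR 0 = 1
g2 = D NAND g1 = 0 NAND 1 = 1
g3 = NOT g2 = NOT 1 = 0
g4 = B NOR g3 = 1 NOR 0 = 0
So g3 = 0 and g4 = 0.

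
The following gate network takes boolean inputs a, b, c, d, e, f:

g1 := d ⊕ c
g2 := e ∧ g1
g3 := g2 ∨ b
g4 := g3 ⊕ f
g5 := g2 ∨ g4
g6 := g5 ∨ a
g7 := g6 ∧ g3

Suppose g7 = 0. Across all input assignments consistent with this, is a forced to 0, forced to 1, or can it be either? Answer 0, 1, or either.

either

Both values of a occur among assignments with g7 = 0:
  a=0: a=0, b=0, c=0, d=0, e=0, f=0
  a=1: a=1, b=0, c=0, d=0, e=0, f=0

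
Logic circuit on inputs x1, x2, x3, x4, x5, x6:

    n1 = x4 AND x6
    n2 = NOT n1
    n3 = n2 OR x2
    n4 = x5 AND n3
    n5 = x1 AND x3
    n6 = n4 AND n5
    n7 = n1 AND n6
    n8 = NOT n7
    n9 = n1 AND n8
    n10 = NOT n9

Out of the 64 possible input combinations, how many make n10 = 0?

15

n10 = NOT n9 must be 0, so n9 = 1.
n9 = n1 AND n8 must be 1, so both n1 = 1 and n8 = 1.
n1 = x4 AND x6 must be 1, so both x4 = 1 and x6 = 1.
Enumerating the 64 input combinations, 15 give n10 = 0 and 49 give n10 = 1.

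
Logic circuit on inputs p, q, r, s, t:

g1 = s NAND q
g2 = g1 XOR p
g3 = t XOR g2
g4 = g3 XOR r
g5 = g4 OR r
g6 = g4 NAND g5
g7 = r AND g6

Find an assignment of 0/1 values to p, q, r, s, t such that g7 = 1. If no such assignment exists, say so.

g7 = r AND g6 must be 1, so both r = 1 and g6 = 1.
g6 = g4 NAND g5 must be 1, so at least one of g4, g5 is 0.
Check with p=1, q=1, r=1, s=1, t=0:
g1 = s NAND q = 1 NAND 1 = 0
g2 = g1 XOR p = 0 XOR 1 = 1
g3 = t XOR g2 = 0 XOR 1 = 1
g4 = g3 XOR r = 1 XOR 1 = 0
g5 = g4 OR r = 0 OR 1 = 1
g6 = g4 NAND g5 = 0 NAND 1 = 1
g7 = r AND g6 = 1 AND 1 = 1
So g7 = 1 as required.

p=1, q=1, r=1, s=1, t=0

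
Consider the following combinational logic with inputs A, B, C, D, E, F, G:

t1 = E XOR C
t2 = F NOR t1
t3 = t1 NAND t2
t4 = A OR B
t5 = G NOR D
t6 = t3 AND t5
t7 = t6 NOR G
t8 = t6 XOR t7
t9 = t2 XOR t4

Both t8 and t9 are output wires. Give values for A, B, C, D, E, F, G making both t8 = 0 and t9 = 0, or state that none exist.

A=0, B=0, C=1, D=0, E=0, F=0, G=1

Check with A=0, B=0, C=1, D=0, E=0, F=0, G=1:
t1 = E XOR C = 0 XOR 1 = 1
t2 = F NOR t1 = 0 NOR 1 = 0
t3 = t1 NAND t2 = 1 NAND 0 = 1
t4 = A OR B = 0 OR 0 = 0
t5 = G NOR D = 1 NOR 0 = 0
t6 = t3 AND t5 = 1 AND 0 = 0
t7 = t6 NOR G = 0 NOR 1 = 0
t8 = t6 XOR t7 = 0 XOR 0 = 0
t9 = t2 XOR t4 = 0 XOR 0 = 0
So t8 = 0 and t9 = 0.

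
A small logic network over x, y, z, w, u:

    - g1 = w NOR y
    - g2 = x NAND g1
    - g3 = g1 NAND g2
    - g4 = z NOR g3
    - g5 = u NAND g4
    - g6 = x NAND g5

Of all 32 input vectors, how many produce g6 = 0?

16

g6 = x NAND g5 must be 0, so both x = 1 and g5 = 1.
Enumerating the 32 input combinations, 16 give g6 = 0 and 16 give g6 = 1.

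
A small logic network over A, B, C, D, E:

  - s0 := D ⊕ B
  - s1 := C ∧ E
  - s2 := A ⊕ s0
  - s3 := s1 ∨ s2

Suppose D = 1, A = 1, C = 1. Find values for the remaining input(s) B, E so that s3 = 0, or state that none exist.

B=0 E=0

s3 = s1 ∨ s2 must be 0, so both s1 = 0 and s2 = 0.
Check with D = 1, A = 1, C = 1 and B=0, E=0:
s0 = D ⊕ B = 1 ⊕ 0 = 1
s1 = C ∧ E = 1 ∧ 0 = 0
s2 = A ⊕ s0 = 1 ⊕ 1 = 0
s3 = s1 ∨ s2 = 0 ∨ 0 = 0
So s3 = 0.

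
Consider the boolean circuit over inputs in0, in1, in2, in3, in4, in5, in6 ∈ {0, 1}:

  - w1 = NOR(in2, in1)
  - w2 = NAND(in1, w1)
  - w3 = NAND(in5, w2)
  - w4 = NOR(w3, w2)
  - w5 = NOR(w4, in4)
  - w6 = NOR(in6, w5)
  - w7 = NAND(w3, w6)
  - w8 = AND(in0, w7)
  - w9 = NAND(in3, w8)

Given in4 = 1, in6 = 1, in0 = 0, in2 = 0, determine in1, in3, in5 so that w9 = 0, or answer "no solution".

With in4 = 1, in6 = 1, in0 = 0, in2 = 0 fixed, none of the 8 settings of in1, in3, in5 give w9 = 0.
For example, with in1=1, in3=0, in5=1:
w1 = NOR(in2, in1) = NOR(0, 1) = 0
w2 = NAND(in1, w1) = NAND(1, 0) = 1
w3 = NAND(in5, w2) = NAND(1, 1) = 0
w4 = NOR(w3, w2) = NOR(0, 1) = 0
w5 = NOR(w4, in4) = NOR(0, 1) = 0
w6 = NOR(in6, w5) = NOR(1, 0) = 0
w7 = NAND(w3, w6) = NAND(0, 0) = 1
w8 = AND(in0, w7) = AND(0, 1) = 0
w9 = NAND(in3, w8) = NAND(0, 0) = 1
giving w9 = 1 ≠ 0.

no solution exists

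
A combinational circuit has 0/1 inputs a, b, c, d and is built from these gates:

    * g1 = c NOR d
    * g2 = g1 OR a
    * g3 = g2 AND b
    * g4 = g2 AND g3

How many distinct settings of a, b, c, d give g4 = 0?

g4 = g2 AND g3 must be 0, so at least one of g2, g3 is 0.
Enumerating the 16 input combinations, 11 give g4 = 0 and 5 give g4 = 1.

11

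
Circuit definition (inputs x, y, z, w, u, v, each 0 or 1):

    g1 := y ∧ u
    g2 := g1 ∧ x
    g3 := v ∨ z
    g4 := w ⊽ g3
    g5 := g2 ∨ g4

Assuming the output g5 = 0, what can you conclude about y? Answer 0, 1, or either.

Both values of y occur among assignments with g5 = 0:
  y=0: x=0, y=0, z=0, w=0, u=0, v=1
  y=1: x=0, y=1, z=0, w=0, u=0, v=1

either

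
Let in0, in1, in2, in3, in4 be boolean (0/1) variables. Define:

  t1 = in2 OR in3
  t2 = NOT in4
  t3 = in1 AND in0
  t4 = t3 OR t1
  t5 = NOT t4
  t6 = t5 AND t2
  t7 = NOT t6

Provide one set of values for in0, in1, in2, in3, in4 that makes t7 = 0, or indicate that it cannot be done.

t7 = NOT t6 must be 0, so t6 = 1.
t6 = t5 AND t2 must be 1, so both t5 = 1 and t2 = 1.
t5 = NOT t4 must be 1, so t4 = 0.
Check with in0=0, in1=1, in2=0, in3=0, in4=0:
t1 = in2 OR in3 = 0 OR 0 = 0
t2 = NOT in4 = NOT 0 = 1
t3 = in1 AND in0 = 1 AND 0 = 0
t4 = t3 OR t1 = 0 OR 0 = 0
t5 = NOT t4 = NOT 0 = 1
t6 = t5 AND t2 = 1 AND 1 = 1
t7 = NOT t6 = NOT 1 = 0
So t7 = 0 as required.

in0=0, in1=1, in2=0, in3=0, in4=0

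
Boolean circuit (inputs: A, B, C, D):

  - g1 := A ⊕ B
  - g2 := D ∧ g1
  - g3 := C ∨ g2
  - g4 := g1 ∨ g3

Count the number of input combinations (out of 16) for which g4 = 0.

g4 = g1 ∨ g3 must be 0, so both g1 = 0 and g3 = 0.
g1 = A ⊕ B must be 0, so A and B are equal.
g3 = C ∨ g2 must be 0, so both C = 0 and g2 = 0.
Satisfying assignments:
  A=0, B=0, C=0, D=0
  A=0, B=0, C=0, D=1
  A=1, B=1, C=0, D=0
  A=1, B=1, C=0, D=1

4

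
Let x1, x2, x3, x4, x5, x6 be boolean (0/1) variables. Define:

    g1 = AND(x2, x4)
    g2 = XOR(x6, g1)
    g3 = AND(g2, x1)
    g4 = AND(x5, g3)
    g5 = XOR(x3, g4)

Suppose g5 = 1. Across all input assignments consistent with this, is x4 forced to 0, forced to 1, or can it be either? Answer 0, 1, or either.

either

Both values of x4 occur among assignments with g5 = 1:
  x4=0: x1=0, x2=0, x3=1, x4=0, x5=0, x6=0
  x4=1: x1=0, x2=0, x3=1, x4=1, x5=0, x6=0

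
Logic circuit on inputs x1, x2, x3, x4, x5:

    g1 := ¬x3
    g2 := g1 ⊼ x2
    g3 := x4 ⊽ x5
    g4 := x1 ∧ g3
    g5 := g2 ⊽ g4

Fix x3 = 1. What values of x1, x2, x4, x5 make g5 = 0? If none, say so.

Check with x3 = 1 and x1=1, x2=1, x4=0, x5=0:
g1 = ¬x3 = ¬1 = 0
g2 = g1 ⊼ x2 = 0 ⊼ 1 = 1
g3 = x4 ⊽ x5 = 0 ⊽ 0 = 1
g4 = x1 ∧ g3 = 1 ∧ 1 = 1
g5 = g2 ⊽ g4 = 1 ⊽ 1 = 0
So g5 = 0.

x1=1, x2=1, x4=0, x5=0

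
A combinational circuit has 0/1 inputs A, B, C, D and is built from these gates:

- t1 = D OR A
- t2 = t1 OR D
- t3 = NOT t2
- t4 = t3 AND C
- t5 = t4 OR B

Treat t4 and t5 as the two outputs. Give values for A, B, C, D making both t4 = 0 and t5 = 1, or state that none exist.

A=1 B=1 C=1 D=1

Check with A=1 B=1 C=1 D=1:
t1 = D OR A = 1 OR 1 = 1
t2 = t1 OR D = 1 OR 1 = 1
t3 = NOT t2 = NOT 1 = 0
t4 = t3 AND C = 0 AND 1 = 0
t5 = t4 OR B = 0 OR 1 = 1
So t4 = 0 and t5 = 1.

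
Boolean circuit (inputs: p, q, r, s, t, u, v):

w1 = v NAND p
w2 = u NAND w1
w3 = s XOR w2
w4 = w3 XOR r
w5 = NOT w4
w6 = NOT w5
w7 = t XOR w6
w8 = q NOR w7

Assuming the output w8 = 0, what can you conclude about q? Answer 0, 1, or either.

Both values of q occur among assignments with w8 = 0:
  q=0: p=0, q=0, r=0, s=0, t=0, u=0, v=0
  q=1: p=0, q=1, r=0, s=0, t=0, u=0, v=0

either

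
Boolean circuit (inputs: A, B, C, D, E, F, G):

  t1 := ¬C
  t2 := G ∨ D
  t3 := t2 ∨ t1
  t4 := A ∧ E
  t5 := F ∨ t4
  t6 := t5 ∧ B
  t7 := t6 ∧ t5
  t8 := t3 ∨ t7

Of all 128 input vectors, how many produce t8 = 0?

11

t8 = t3 ∨ t7 must be 0, so both t3 = 0 and t7 = 0.
Enumerating the 128 input combinations, 11 give t8 = 0 and 117 give t8 = 1.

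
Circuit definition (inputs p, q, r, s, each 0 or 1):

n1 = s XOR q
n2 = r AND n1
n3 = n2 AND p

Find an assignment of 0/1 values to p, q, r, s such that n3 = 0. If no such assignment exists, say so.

p=0, q=1, r=0, s=1

n3 = n2 AND p must be 0, so at least one of n2, p is 0.
Check with p=0, q=1, r=0, s=1:
n1 = s XOR q = 1 XOR 1 = 0
n2 = r AND n1 = 0 AND 0 = 0
n3 = n2 AND p = 0 AND 0 = 0
So n3 = 0 as required.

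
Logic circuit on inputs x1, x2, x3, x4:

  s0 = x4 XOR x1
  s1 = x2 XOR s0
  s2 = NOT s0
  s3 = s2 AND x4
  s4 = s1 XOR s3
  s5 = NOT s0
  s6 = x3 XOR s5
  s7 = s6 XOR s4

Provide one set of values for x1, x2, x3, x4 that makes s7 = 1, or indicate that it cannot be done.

s7 = s6 XOR s4 must be 1, so s6 and s4 differ.
Check with x1=1, x2=1, x3=0, x4=1:
s0 = x4 XOR x1 = 1 XOR 1 = 0
s1 = x2 XOR s0 = 1 XOR 0 = 1
s2 = NOT s0 = NOT 0 = 1
s3 = s2 AND x4 = 1 AND 1 = 1
s4 = s1 XOR s3 = 1 XOR 1 = 0
s5 = NOT s0 = NOT 0 = 1
s6 = x3 XOR s5 = 0 XOR 1 = 1
s7 = s6 XOR s4 = 1 XOR 0 = 1
So s7 = 1 as required.

x1=1, x2=1, x3=0, x4=1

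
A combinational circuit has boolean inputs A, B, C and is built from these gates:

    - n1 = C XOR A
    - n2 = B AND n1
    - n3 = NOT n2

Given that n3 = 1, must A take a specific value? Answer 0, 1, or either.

either

Both values of A occur among assignments with n3 = 1:
  A=0: A=0, B=0, C=0
  A=1: A=1, B=0, C=0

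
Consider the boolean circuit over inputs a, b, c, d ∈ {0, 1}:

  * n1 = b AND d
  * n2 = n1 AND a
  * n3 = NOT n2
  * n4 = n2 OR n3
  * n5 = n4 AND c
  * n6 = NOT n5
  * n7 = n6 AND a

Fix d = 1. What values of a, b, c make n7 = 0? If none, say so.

Check with d = 1 and a=1, b=1, c=1:
n1 = b AND d = 1 AND 1 = 1
n2 = n1 AND a = 1 AND 1 = 1
n3 = NOT n2 = NOT 1 = 0
n4 = n2 OR n3 = 1 OR 0 = 1
n5 = n4 AND c = 1 AND 1 = 1
n6 = NOT n5 = NOT 1 = 0
n7 = n6 AND a = 0 AND 1 = 0
So n7 = 0.

a=1, b=1, c=1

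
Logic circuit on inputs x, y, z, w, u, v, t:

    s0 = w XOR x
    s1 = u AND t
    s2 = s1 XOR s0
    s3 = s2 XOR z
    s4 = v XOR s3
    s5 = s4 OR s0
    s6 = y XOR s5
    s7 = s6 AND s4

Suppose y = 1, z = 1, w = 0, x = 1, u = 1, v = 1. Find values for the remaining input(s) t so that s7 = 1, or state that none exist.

no solution exists

With y = 1, z = 1, w = 0, x = 1, u = 1, v = 1 fixed, none of the 2 settings of t give s7 = 1.
For example, with t=0:
s0 = w XOR x = 0 XOR 1 = 1
s1 = u AND t = 1 AND 0 = 0
s2 = s1 XOR s0 = 0 XOR 1 = 1
s3 = s2 XOR z = 1 XOR 1 = 0
s4 = v XOR s3 = 1 XOR 0 = 1
s5 = s4 OR s0 = 1 OR 1 = 1
s6 = y XOR s5 = 1 XOR 1 = 0
s7 = s6 AND s4 = 0 AND 1 = 0
giving s7 = 0 ≠ 1.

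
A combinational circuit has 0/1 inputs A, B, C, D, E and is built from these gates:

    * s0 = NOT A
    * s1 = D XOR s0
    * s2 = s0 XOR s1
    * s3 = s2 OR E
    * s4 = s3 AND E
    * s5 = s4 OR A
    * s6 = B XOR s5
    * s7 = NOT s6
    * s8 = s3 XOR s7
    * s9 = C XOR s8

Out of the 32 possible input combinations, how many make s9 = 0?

s9 = C XOR s8 must be 0, so C and s8 are equal.
Enumerating the 32 input combinations, 16 give s9 = 0 and 16 give s9 = 1.

16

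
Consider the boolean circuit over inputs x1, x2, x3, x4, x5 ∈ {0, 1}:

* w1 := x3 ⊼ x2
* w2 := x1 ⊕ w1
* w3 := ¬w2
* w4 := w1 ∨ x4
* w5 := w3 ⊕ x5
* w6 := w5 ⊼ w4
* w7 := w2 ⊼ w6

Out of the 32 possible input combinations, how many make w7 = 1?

w7 = w2 ⊼ w6 must be 1, so at least one of w2, w6 is 0.
Enumerating the 32 input combinations, 23 give w7 = 1 and 9 give w7 = 0.

23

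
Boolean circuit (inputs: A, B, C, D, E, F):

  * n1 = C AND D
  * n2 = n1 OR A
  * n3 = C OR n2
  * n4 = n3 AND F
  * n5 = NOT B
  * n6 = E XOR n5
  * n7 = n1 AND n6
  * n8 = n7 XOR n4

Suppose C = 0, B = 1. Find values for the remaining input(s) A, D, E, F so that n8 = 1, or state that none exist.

A=1, D=1, E=0, F=1

Check with C = 0, B = 1 and A=1, D=1, E=0, F=1:
n1 = C AND D = 0 AND 1 = 0
n2 = n1 OR A = 0 OR 1 = 1
n3 = C OR n2 = 0 OR 1 = 1
n4 = n3 AND F = 1 AND 1 = 1
n5 = NOT B = NOT 1 = 0
n6 = E XOR n5 = 0 XOR 0 = 0
n7 = n1 AND n6 = 0 AND 0 = 0
n8 = n7 XOR n4 = 0 XOR 1 = 1
So n8 = 1.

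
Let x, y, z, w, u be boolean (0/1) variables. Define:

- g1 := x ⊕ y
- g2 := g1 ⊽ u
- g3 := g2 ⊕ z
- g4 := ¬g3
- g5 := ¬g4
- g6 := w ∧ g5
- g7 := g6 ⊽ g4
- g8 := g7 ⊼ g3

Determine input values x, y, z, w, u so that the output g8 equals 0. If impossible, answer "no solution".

Check with x=0 y=1 z=1 w=0 u=1:
g1 = x ⊕ y = 0 ⊕ 1 = 1
g2 = g1 ⊽ u = 1 ⊽ 1 = 0
g3 = g2 ⊕ z = 0 ⊕ 1 = 1
g4 = ¬g3 = ¬1 = 0
g5 = ¬g4 = ¬0 = 1
g6 = w ∧ g5 = 0 ∧ 1 = 0
g7 = g6 ⊽ g4 = 0 ⊽ 0 = 1
g8 = g7 ⊼ g3 = 1 ⊼ 1 = 0
So g8 = 0 as required.

x=0 y=1 z=1 w=0 u=1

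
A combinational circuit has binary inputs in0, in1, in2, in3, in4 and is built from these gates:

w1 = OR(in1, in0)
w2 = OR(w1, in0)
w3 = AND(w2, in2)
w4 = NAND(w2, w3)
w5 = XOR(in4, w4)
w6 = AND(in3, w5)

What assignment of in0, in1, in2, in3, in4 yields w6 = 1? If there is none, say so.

in0=1 in1=0 in2=0 in3=1 in4=0

w6 = AND(in3, w5) must be 1, so both in3 = 1 and w5 = 1.
w5 = XOR(in4, w4) must be 1, so in4 and w4 differ.
Check with in0=1 in1=0 in2=0 in3=1 in4=0:
w1 = OR(in1, in0) = OR(0, 1) = 1
w2 = OR(w1, in0) = OR(1, 1) = 1
w3 = AND(w2, in2) = AND(1, 0) = 0
w4 = NAND(w2, w3) = NAND(1, 0) = 1
w5 = XOR(in4, w4) = XOR(0, 1) = 1
w6 = AND(in3, w5) = AND(1, 1) = 1
So w6 = 1 as required.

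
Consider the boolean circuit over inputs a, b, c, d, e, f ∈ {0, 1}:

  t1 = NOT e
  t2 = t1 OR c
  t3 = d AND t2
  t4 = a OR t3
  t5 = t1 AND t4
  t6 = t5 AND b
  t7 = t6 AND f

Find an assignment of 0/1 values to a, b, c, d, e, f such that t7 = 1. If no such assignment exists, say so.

t7 = t6 AND f must be 1, so both t6 = 1 and f = 1.
t6 = t5 AND b must be 1, so both t5 = 1 and b = 1.
t5 = t1 AND t4 must be 1, so both t1 = 1 and t4 = 1.
Check with a=1 b=1 c=0 d=0 e=0 f=1:
t1 = NOT e = NOT 0 = 1
t2 = t1 OR c = 1 OR 0 = 1
t3 = d AND t2 = 0 AND 1 = 0
t4 = a OR t3 = 1 OR 0 = 1
t5 = t1 AND t4 = 1 AND 1 = 1
t6 = t5 AND b = 1 AND 1 = 1
t7 = t6 AND f = 1 AND 1 = 1
So t7 = 1 as required.

a=1 b=1 c=0 d=0 e=0 f=1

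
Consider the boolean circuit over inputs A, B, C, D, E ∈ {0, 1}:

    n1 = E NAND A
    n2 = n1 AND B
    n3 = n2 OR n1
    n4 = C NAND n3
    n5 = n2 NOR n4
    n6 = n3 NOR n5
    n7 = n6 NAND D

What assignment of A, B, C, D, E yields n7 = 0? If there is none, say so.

Check with A=1, B=1, C=0, D=1, E=1:
n1 = E NAND A = 1 NAND 1 = 0
n2 = n1 AND B = 0 AND 1 = 0
n3 = n2 OR n1 = 0 OR 0 = 0
n4 = C NAND n3 = 0 NAND 0 = 1
n5 = n2 NOR n4 = 0 NOR 1 = 0
n6 = n3 NOR n5 = 0 NOR 0 = 1
n7 = n6 NAND D = 1 NAND 1 = 0
So n7 = 0 as required.

A=1, B=1, C=0, D=1, E=1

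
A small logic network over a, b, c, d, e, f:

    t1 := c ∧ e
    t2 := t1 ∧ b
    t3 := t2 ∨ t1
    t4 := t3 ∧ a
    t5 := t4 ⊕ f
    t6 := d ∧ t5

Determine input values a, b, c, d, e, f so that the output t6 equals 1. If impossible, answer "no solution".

a=0, b=0, c=1, d=1, e=1, f=1

t6 = d ∧ t5 must be 1, so both d = 1 and t5 = 1.
t5 = t4 ⊕ f must be 1, so t4 and f differ.
Check with a=0, b=0, c=1, d=1, e=1, f=1:
t1 = c ∧ e = 1 ∧ 1 = 1
t2 = t1 ∧ b = 1 ∧ 0 = 0
t3 = t2 ∨ t1 = 0 ∨ 1 = 1
t4 = t3 ∧ a = 1 ∧ 0 = 0
t5 = t4 ⊕ f = 0 ⊕ 1 = 1
t6 = d ∧ t5 = 1 ∧ 1 = 1
So t6 = 1 as required.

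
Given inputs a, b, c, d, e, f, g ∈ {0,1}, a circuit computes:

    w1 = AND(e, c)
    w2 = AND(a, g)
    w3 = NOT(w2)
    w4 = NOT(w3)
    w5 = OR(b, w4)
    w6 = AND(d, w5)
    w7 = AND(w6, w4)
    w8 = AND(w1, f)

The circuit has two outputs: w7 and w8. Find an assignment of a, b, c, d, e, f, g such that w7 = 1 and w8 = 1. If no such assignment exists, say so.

a=1, b=0, c=1, d=1, e=1, f=1, g=1

Check with a=1, b=0, c=1, d=1, e=1, f=1, g=1:
w1 = AND(e, c) = AND(1, 1) = 1
w2 = AND(a, g) = AND(1, 1) = 1
w3 = NOT(w2) = NOT 1 = 0
w4 = NOT(w3) = NOT 0 = 1
w5 = OR(b, w4) = OR(0, 1) = 1
w6 = AND(d, w5) = AND(1, 1) = 1
w7 = AND(w6, w4) = AND(1, 1) = 1
w8 = AND(w1, f) = AND(1, 1) = 1
So w7 = 1 and w8 = 1.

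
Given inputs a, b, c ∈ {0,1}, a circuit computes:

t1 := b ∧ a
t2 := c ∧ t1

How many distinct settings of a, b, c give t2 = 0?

t2 = c ∧ t1 must be 0, so at least one of c, t1 is 0.
Enumerating the 8 input combinations, 7 give t2 = 0 and 1 give t2 = 1.

7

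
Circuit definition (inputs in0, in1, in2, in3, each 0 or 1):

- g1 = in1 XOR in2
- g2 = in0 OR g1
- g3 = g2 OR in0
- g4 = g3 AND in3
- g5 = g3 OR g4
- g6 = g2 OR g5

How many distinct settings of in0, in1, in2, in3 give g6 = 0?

4

g6 = g2 OR g5 must be 0, so both g2 = 0 and g5 = 0.
Satisfying assignments:
  in0=0, in1=0, in2=0, in3=0
  in0=0, in1=0, in2=0, in3=1
  in0=0, in1=1, in2=1, in3=0
  in0=0, in1=1, in2=1, in3=1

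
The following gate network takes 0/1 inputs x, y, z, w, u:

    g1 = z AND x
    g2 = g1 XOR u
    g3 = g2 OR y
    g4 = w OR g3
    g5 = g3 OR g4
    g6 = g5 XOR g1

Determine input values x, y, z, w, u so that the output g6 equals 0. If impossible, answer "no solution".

x=1, y=1, z=1, w=0, u=1

g6 = g5 XOR g1 must be 0, so g5 and g1 are equal.
Check with x=1, y=1, z=1, w=0, u=1:
g1 = z AND x = 1 AND 1 = 1
g2 = g1 XOR u = 1 XOR 1 = 0
g3 = g2 OR y = 0 OR 1 = 1
g4 = w OR g3 = 0 OR 1 = 1
g5 = g3 OR g4 = 1 OR 1 = 1
g6 = g5 XOR g1 = 1 XOR 1 = 0
So g6 = 0 as required.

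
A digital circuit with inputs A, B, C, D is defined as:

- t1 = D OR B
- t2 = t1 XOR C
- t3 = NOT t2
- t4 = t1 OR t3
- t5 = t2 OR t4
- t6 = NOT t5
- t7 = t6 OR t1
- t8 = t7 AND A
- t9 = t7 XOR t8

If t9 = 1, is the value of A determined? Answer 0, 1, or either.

0

t9 = t7 XOR t8 must be 1, so t7 and t8 differ.
Every assignment with t9 = 1 has A = 0; there are 6 such assignment(s).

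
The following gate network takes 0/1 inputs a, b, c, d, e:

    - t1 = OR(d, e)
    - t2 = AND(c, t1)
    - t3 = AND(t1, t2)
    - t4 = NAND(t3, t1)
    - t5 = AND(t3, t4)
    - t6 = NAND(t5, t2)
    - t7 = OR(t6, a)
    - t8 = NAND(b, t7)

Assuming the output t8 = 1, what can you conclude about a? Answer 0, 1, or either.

Both values of a occur among assignments with t8 = 1:
  a=0: a=0, b=0, c=0, d=0, e=0
  a=1: a=1, b=0, c=0, d=0, e=0

either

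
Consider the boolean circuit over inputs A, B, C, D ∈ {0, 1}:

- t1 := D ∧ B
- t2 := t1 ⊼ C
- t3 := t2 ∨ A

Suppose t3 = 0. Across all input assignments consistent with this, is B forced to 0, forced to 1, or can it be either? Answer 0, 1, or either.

t3 = t2 ∨ A must be 0, so both t2 = 0 and A = 0.
Every assignment with t3 = 0 has B = 1; there are 1 such assignment(s).
  A=0, B=1, C=1, D=1

1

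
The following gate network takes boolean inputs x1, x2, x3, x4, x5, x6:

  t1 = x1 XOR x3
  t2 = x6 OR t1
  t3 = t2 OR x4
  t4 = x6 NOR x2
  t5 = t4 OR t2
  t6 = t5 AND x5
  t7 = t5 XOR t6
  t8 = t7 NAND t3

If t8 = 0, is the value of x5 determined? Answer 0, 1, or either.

t8 = t7 NAND t3 must be 0, so both t7 = 1 and t3 = 1.
t7 = t5 XOR t6 must be 1, so t5 and t6 differ.
t3 = t2 OR x4 must be 1, so at least one of t2, x4 is 1.
Every assignment with t8 = 0 has x5 = 0; there are 26 such assignment(s).

0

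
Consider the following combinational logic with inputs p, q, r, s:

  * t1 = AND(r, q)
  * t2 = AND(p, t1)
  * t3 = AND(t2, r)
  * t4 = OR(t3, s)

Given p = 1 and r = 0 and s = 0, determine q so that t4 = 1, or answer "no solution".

With p = 1 and r = 0 and s = 0 fixed, none of the 2 settings of q give t4 = 1.
For example, with q=0:
t1 = AND(r, q) = AND(0, 0) = 0
t2 = AND(p, t1) = AND(1, 0) = 0
t3 = AND(t2, r) = AND(0, 0) = 0
t4 = OR(t3, s) = OR(0, 0) = 0
giving t4 = 0 ≠ 1.

no solution exists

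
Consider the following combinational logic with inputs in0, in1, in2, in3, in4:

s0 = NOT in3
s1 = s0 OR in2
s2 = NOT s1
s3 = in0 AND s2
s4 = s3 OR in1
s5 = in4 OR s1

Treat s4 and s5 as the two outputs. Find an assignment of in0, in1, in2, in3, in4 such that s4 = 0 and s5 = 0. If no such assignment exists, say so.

in0=0 in1=0 in2=0 in3=1 in4=0

Check with in0=0 in1=0 in2=0 in3=1 in4=0:
s0 = NOT in3 = NOT 1 = 0
s1 = s0 OR in2 = 0 OR 0 = 0
s2 = NOT s1 = NOT 0 = 1
s3 = in0 AND s2 = 0 AND 1 = 0
s4 = s3 OR in1 = 0 OR 0 = 0
s5 = in4 OR s1 = 0 OR 0 = 0
So s4 = 0 and s5 = 0.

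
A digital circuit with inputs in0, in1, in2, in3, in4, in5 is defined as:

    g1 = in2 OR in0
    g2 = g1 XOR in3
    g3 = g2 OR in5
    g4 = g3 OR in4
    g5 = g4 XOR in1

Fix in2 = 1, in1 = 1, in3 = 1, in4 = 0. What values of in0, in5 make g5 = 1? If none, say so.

Check with in2 = 1, in1 = 1, in3 = 1, in4 = 0 and in0=1, in5=0:
g1 = in2 OR in0 = 1 OR 1 = 1
g2 = g1 XOR in3 = 1 XOR 1 = 0
g3 = g2 OR in5 = 0 OR 0 = 0
g4 = g3 OR in4 = 0 OR 0 = 0
g5 = g4 XOR in1 = 0 XOR 1 = 1
So g5 = 1.

in0=1, in5=0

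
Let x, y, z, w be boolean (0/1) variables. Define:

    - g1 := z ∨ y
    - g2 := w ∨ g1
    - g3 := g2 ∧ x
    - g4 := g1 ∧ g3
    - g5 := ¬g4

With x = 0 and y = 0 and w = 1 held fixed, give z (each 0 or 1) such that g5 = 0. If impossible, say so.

With x = 0 and y = 0 and w = 1 fixed, none of the 2 settings of z give g5 = 0.
For example, with z=1:
g1 = z ∨ y = 1 ∨ 0 = 1
g2 = w ∨ g1 = 1 ∨ 1 = 1
g3 = g2 ∧ x = 1 ∧ 0 = 0
g4 = g1 ∧ g3 = 1 ∧ 0 = 0
g5 = ¬g4 = ¬0 = 1
giving g5 = 1 ≠ 0.

no solution exists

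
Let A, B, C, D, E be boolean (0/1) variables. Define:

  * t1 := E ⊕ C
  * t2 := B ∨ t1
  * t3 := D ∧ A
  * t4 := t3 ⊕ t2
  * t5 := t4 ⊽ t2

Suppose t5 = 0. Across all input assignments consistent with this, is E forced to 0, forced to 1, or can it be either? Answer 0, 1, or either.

Both values of E occur among assignments with t5 = 0:
  E=0: A=0, B=0, C=1, D=0, E=0
  E=1: A=0, B=0, C=0, D=0, E=1

either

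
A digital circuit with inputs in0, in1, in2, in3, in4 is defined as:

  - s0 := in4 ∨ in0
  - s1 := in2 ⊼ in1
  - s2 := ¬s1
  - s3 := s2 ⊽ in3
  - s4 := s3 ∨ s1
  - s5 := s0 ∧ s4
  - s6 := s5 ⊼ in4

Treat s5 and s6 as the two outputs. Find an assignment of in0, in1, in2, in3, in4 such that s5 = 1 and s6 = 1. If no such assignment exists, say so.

Check with in0=1, in1=0, in2=0, in3=1, in4=0:
s0 = in4 ∨ in0 = 0 ∨ 1 = 1
s1 = in2 ⊼ in1 = 0 ⊼ 0 = 1
s2 = ¬s1 = ¬1 = 0
s3 = s2 ⊽ in3 = 0 ⊽ 1 = 0
s4 = s3 ∨ s1 = 0 ∨ 1 = 1
s5 = s0 ∧ s4 = 1 ∧ 1 = 1
s6 = s5 ⊼ in4 = 1 ⊼ 0 = 1
So s5 = 1 and s6 = 1.

in0=1, in1=0, in2=0, in3=1, in4=0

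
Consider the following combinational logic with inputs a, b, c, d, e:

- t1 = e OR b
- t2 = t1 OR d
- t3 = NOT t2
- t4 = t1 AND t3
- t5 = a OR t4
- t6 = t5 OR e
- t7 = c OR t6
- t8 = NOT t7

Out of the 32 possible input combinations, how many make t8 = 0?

28

t8 = NOT t7 must be 0, so t7 = 1.
Enumerating the 32 input combinations, 28 give t8 = 0 and 4 give t8 = 1.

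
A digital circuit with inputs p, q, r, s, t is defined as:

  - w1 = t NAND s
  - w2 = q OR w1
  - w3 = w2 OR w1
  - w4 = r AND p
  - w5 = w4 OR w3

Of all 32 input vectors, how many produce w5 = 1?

w5 = w4 OR w3 must be 1, so at least one of w4, w3 is 1.
Enumerating the 32 input combinations, 29 give w5 = 1 and 3 give w5 = 0.

29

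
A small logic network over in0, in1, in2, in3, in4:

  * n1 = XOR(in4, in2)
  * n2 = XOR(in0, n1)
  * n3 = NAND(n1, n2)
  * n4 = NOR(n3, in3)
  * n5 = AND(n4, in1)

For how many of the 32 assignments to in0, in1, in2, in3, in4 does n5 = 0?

30

n5 = AND(n4, in1) must be 0, so at least one of n4, in1 is 0.
Enumerating the 32 input combinations, 30 give n5 = 0 and 2 give n5 = 1.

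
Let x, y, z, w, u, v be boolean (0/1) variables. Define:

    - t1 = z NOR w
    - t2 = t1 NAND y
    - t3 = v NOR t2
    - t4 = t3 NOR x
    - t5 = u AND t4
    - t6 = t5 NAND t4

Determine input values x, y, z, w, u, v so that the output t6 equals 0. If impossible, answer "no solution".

x=0, y=0, z=1, w=1, u=1, v=1

t6 = t5 NAND t4 must be 0, so both t5 = 1 and t4 = 1.
t5 = u AND t4 must be 1, so both u = 1 and t4 = 1.
t4 = t3 NOR x must be 1, so both t3 = 0 and x = 0.
Check with x=0, y=0, z=1, w=1, u=1, v=1:
t1 = z NOR w = 1 NOR 1 = 0
t2 = t1 NAND y = 0 NAND 0 = 1
t3 = v NOR t2 = 1 NOR 1 = 0
t4 = t3 NOR x = 0 NOR 0 = 1
t5 = u AND t4 = 1 AND 1 = 1
t6 = t5 NAND t4 = 1 NAND 1 = 0
So t6 = 0 as required.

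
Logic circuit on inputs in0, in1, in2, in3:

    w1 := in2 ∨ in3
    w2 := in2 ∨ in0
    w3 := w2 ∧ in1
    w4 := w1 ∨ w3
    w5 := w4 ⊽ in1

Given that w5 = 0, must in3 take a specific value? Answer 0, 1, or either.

either

Both values of in3 occur among assignments with w5 = 0:
  in3=0: in0=0, in1=0, in2=1, in3=0
  in3=1: in0=0, in1=0, in2=0, in3=1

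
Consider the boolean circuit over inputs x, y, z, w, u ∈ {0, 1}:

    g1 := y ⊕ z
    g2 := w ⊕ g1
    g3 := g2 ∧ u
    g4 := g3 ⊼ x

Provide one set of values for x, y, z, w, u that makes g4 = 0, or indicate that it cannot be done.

g4 = g3 ⊼ x must be 0, so both g3 = 1 and x = 1.
g3 = g2 ∧ u must be 1, so both g2 = 1 and u = 1.
g2 = w ⊕ g1 must be 1, so w and g1 differ.
Check with x=1 y=0 z=0 w=1 u=1:
g1 = y ⊕ z = 0 ⊕ 0 = 0
g2 = w ⊕ g1 = 1 ⊕ 0 = 1
g3 = g2 ∧ u = 1 ∧ 1 = 1
g4 = g3 ⊼ x = 1 ⊼ 1 = 0
So g4 = 0 as required.

x=1 y=0 z=0 w=1 u=1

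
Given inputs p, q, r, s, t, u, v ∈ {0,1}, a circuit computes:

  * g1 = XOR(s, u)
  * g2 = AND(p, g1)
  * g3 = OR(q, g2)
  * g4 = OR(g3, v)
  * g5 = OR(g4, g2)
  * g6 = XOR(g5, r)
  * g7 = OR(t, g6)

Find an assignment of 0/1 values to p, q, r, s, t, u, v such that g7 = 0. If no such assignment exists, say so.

g7 = OR(t, g6) must be 0, so both t = 0 and g6 = 0.
g6 = XOR(g5, r) must be 0, so g5 and r are equal.
Check with p=0, q=1, r=1, s=1, t=0, u=0, v=1:
g1 = XOR(s, u) = XOR(1, 0) = 1
g2 = AND(p, g1) = AND(0, 1) = 0
g3 = OR(q, g2) = OR(1, 0) = 1
g4 = OR(g3, v) = OR(1, 1) = 1
g5 = OR(g4, g2) = OR(1, 0) = 1
g6 = XOR(g5, r) = XOR(1, 1) = 0
g7 = OR(t, g6) = OR(0, 0) = 0
So g7 = 0 as required.

p=0, q=1, r=1, s=1, t=0, u=0, v=1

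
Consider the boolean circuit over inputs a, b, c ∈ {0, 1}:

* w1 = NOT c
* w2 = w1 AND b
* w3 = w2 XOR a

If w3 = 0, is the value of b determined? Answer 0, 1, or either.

Both values of b occur among assignments with w3 = 0:
  b=0: a=0, b=0, c=0
  b=1: a=0, b=1, c=1

either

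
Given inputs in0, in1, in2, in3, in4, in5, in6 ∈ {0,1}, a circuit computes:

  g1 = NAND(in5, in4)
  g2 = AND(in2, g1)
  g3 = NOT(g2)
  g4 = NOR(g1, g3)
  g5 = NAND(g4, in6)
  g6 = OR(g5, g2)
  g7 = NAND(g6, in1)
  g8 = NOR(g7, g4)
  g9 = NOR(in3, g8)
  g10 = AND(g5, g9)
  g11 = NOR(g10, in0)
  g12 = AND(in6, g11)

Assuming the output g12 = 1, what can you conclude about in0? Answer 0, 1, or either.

0

g12 = AND(in6, g11) must be 1, so both in6 = 1 and g11 = 1.
Every assignment with g12 = 1 has in0 = 0; there are 24 such assignment(s).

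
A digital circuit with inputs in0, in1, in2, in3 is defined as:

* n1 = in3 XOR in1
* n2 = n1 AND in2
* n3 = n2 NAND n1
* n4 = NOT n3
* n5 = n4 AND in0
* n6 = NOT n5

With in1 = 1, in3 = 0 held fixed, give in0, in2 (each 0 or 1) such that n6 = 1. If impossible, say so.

in0=1, in2=0

Check with in1 = 1, in3 = 0 and in0=1, in2=0:
n1 = in3 XOR in1 = 0 XOR 1 = 1
n2 = n1 AND in2 = 1 AND 0 = 0
n3 = n2 NAND n1 = 0 NAND 1 = 1
n4 = NOT n3 = NOT 1 = 0
n5 = n4 AND in0 = 0 AND 1 = 0
n6 = NOT n5 = NOT 0 = 1
So n6 = 1.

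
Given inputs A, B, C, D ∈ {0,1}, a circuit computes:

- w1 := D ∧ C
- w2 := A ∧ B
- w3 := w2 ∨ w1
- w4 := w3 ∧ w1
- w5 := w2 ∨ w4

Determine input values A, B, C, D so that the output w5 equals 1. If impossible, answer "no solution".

A=1 B=0 C=1 D=1

Check with A=1 B=0 C=1 D=1:
w1 = D ∧ C = 1 ∧ 1 = 1
w2 = A ∧ B = 1 ∧ 0 = 0
w3 = w2 ∨ w1 = 0 ∨ 1 = 1
w4 = w3 ∧ w1 = 1 ∧ 1 = 1
w5 = w2 ∨ w4 = 0 ∨ 1 = 1
So w5 = 1 as required.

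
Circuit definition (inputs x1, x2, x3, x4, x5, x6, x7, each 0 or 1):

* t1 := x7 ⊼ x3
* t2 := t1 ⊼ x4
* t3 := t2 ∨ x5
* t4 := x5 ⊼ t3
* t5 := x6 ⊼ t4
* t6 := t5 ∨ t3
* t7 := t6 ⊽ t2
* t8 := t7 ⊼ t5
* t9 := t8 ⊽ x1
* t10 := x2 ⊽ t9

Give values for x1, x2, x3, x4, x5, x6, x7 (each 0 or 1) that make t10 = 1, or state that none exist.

x1=0 x2=0 x3=0 x4=0 x5=0 x6=1 x7=1

t10 = x2 ⊽ t9 must be 1, so both x2 = 0 and t9 = 0.
Check with x1=0 x2=0 x3=0 x4=0 x5=0 x6=1 x7=1:
t1 = x7 ⊼ x3 = 1 ⊼ 0 = 1
t2 = t1 ⊼ x4 = 1 ⊼ 0 = 1
t3 = t2 ∨ x5 = 1 ∨ 0 = 1
t4 = x5 ⊼ t3 = 0 ⊼ 1 = 1
t5 = x6 ⊼ t4 = 1 ⊼ 1 = 0
t6 = t5 ∨ t3 = 0 ∨ 1 = 1
t7 = t6 ⊽ t2 = 1 ⊽ 1 = 0
t8 = t7 ⊼ t5 = 0 ⊼ 0 = 1
t9 = t8 ⊽ x1 = 1 ⊽ 0 = 0
t10 = x2 ⊽ t9 = 0 ⊽ 0 = 1
So t10 = 1 as required.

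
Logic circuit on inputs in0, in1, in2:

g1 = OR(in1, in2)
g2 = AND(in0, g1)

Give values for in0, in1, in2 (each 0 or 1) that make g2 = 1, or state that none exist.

Check with in0=1, in1=1, in2=0:
g1 = OR(in1, in2) = OR(1, 0) = 1
g2 = AND(in0, g1) = AND(1, 1) = 1
So g2 = 1 as required.

in0=1, in1=1, in2=0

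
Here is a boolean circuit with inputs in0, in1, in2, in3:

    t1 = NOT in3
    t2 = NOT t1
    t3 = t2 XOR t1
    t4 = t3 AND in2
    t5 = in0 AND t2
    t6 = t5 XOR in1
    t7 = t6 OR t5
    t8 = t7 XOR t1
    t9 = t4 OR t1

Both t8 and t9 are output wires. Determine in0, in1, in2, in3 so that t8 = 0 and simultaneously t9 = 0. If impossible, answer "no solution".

in0=0, in1=0, in2=0, in3=1

Check with in0=0, in1=0, in2=0, in3=1:
t1 = NOT in3 = NOT 1 = 0
t2 = NOT t1 = NOT 0 = 1
t3 = t2 XOR t1 = 1 XOR 0 = 1
t4 = t3 AND in2 = 1 AND 0 = 0
t5 = in0 AND t2 = 0 AND 1 = 0
t6 = t5 XOR in1 = 0 XOR 0 = 0
t7 = t6 OR t5 = 0 OR 0 = 0
t8 = t7 XOR t1 = 0 XOR 0 = 0
t9 = t4 OR t1 = 0 OR 0 = 0
So t8 = 0 and t9 = 0.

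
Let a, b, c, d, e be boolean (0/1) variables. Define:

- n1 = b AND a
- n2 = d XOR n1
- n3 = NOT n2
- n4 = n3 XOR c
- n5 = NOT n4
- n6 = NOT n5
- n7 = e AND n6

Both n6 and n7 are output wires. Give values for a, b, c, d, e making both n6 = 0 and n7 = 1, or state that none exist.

no solution exists

Across all 32 input combinations, none give both n6 = 0 and n7 = 1.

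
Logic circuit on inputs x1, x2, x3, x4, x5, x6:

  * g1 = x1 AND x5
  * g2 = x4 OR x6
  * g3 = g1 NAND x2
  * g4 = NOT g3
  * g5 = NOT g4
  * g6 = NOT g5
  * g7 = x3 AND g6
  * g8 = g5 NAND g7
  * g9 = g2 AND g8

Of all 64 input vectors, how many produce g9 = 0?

g9 = g2 AND g8 must be 0, so at least one of g2, g8 is 0.
Enumerating the 64 input combinations, 16 give g9 = 0 and 48 give g9 = 1.

16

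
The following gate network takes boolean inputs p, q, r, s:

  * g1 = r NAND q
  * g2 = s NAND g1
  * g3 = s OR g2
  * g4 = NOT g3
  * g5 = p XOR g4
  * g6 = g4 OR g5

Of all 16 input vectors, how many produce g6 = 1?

g6 = g4 OR g5 must be 1, so at least one of g4, g5 is 1.
Enumerating the 16 input combinations, 8 give g6 = 1 and 8 give g6 = 0.

8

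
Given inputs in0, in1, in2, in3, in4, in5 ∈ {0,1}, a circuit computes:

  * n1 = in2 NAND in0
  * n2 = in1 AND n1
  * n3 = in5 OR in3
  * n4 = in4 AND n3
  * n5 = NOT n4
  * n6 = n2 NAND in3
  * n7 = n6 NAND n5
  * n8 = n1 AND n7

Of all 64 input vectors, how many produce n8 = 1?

24

n8 = n1 AND n7 must be 1, so both n1 = 1 and n7 = 1.
n1 = in2 NAND in0 must be 1, so at least one of in2, in0 is 0.
n7 = n6 NAND n5 must be 1, so at least one of n6, n5 is 0.
Enumerating the 64 input combinations, 24 give n8 = 1 and 40 give n8 = 0.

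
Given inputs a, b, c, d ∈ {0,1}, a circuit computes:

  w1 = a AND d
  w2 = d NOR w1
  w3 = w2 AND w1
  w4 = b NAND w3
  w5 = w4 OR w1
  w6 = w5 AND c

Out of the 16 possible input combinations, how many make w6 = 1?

w6 = w5 AND c must be 1, so both w5 = 1 and c = 1.
Enumerating the 16 input combinations, 8 give w6 = 1 and 8 give w6 = 0.

8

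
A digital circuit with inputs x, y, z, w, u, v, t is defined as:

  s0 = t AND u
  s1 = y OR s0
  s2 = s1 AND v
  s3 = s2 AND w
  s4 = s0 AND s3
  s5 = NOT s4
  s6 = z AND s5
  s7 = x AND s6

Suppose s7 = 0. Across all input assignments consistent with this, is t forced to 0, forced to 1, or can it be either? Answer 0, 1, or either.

either

Both values of t occur among assignments with s7 = 0:
  t=0: x=0, y=0, z=0, w=0, u=0, v=0, t=0
  t=1: x=0, y=0, z=0, w=0, u=0, v=0, t=1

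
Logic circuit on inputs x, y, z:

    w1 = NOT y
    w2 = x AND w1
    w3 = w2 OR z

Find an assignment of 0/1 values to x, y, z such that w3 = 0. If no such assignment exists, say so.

x=0, y=0, z=0

w3 = w2 OR z must be 0, so both w2 = 0 and z = 0.
Check with x=0, y=0, z=0:
w1 = NOT y = NOT 0 = 1
w2 = x AND w1 = 0 AND 1 = 0
w3 = w2 OR z = 0 OR 0 = 0
So w3 = 0 as required.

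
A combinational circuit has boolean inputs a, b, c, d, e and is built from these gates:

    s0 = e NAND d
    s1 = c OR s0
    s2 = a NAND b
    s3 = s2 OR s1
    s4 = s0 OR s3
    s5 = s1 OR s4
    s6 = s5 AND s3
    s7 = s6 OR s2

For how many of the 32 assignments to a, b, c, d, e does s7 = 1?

31

s7 = s6 OR s2 must be 1, so at least one of s6, s2 is 1.
Enumerating the 32 input combinations, 31 give s7 = 1 and 1 give s7 = 0.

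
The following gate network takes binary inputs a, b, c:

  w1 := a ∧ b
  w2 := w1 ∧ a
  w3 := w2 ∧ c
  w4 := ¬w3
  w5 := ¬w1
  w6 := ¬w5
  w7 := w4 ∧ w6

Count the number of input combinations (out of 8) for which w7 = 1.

1

w7 = w4 ∧ w6 must be 1, so both w4 = 1 and w6 = 1.
w4 = ¬w3 must be 1, so w3 = 0.
Satisfying assignments:
  a=1, b=1, c=0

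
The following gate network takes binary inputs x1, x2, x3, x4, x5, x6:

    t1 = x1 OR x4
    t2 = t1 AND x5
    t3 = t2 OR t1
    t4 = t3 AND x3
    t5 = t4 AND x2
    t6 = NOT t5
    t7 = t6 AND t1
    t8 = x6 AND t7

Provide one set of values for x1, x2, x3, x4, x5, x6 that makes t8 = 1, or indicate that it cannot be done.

t8 = x6 AND t7 must be 1, so both x6 = 1 and t7 = 1.
Check with x1=1, x2=1, x3=0, x4=1, x5=0, x6=1:
t1 = x1 OR x4 = 1 OR 1 = 1
t2 = t1 AND x5 = 1 AND 0 = 0
t3 = t2 OR t1 = 0 OR 1 = 1
t4 = t3 AND x3 = 1 AND 0 = 0
t5 = t4 AND x2 = 0 AND 1 = 0
t6 = NOT t5 = NOT 0 = 1
t7 = t6 AND t1 = 1 AND 1 = 1
t8 = x6 AND t7 = 1 AND 1 = 1
So t8 = 1 as required.

x1=1, x2=1, x3=0, x4=1, x5=0, x6=1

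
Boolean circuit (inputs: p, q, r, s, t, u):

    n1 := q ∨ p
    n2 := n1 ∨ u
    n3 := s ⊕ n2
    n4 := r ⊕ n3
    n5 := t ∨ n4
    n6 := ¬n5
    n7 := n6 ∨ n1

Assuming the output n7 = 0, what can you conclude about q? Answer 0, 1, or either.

0

n7 = n6 ∨ n1 must be 0, so both n6 = 0 and n1 = 0.
n6 = ¬n5 must be 0, so n5 = 1.
Every assignment with n7 = 0 has q = 0; there are 12 such assignment(s).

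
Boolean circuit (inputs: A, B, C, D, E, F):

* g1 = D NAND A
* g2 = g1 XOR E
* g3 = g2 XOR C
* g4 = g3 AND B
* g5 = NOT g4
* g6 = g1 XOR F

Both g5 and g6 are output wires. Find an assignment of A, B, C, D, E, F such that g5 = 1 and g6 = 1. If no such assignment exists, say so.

A=0 B=1 C=0 D=1 E=1 F=0

Check with A=0 B=1 C=0 D=1 E=1 F=0:
g1 = D NAND A = 1 NAND 0 = 1
g2 = g1 XOR E = 1 XOR 1 = 0
g3 = g2 XOR C = 0 XOR 0 = 0
g4 = g3 AND B = 0 AND 1 = 0
g5 = NOT g4 = NOT 0 = 1
g6 = g1 XOR F = 1 XOR 0 = 1
So g5 = 1 and g6 = 1.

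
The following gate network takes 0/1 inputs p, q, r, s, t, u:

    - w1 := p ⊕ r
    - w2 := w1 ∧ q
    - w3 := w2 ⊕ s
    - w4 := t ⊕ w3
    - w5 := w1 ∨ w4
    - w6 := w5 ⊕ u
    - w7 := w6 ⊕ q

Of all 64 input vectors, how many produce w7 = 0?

32

w7 = w6 ⊕ q must be 0, so w6 and q are equal.
Enumerating the 64 input combinations, 32 give w7 = 0 and 32 give w7 = 1.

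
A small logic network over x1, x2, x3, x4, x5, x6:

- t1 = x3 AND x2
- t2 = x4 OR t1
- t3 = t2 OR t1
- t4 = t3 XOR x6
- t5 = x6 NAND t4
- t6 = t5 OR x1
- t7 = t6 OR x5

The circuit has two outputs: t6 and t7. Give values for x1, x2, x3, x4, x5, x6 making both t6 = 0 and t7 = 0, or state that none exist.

Check with x1=0, x2=0, x3=1, x4=0, x5=0, x6=1:
t1 = x3 AND x2 = 1 AND 0 = 0
t2 = x4 OR t1 = 0 OR 0 = 0
t3 = t2 OR t1 = 0 OR 0 = 0
t4 = t3 XOR x6 = 0 XOR 1 = 1
t5 = x6 NAND t4 = 1 NAND 1 = 0
t6 = t5 OR x1 = 0 OR 0 = 0
t7 = t6 OR x5 = 0 OR 0 = 0
So t6 = 0 and t7 = 0.

x1=0, x2=0, x3=1, x4=0, x5=0, x6=1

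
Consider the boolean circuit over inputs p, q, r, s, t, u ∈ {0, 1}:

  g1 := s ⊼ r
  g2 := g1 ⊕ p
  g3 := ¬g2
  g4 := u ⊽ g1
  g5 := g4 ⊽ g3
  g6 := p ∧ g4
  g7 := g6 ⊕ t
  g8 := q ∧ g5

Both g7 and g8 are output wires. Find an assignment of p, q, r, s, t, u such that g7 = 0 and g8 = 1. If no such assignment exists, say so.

p=0, q=1, r=0, s=1, t=0, u=1

Check with p=0, q=1, r=0, s=1, t=0, u=1:
g1 = s ⊼ r = 1 ⊼ 0 = 1
g2 = g1 ⊕ p = 1 ⊕ 0 = 1
g3 = ¬g2 = ¬1 = 0
g4 = u ⊽ g1 = 1 ⊽ 1 = 0
g5 = g4 ⊽ g3 = 0 ⊽ 0 = 1
g6 = p ∧ g4 = 0 ∧ 0 = 0
g7 = g6 ⊕ t = 0 ⊕ 0 = 0
g8 = q ∧ g5 = 1 ∧ 1 = 1
So g7 = 0 and g8 = 1.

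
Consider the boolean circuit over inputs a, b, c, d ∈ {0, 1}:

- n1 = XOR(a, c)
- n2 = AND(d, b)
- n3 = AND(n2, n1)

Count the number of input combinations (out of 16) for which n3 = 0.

14

n3 = AND(n2, n1) must be 0, so at least one of n2, n1 is 0.
Enumerating the 16 input combinations, 14 give n3 = 0 and 2 give n3 = 1.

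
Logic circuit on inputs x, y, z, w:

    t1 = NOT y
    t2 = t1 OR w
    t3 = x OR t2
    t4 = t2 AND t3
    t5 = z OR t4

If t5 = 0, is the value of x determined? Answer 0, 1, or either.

Both values of x occur among assignments with t5 = 0:
  x=0: x=0, y=1, z=0, w=0
  x=1: x=1, y=1, z=0, w=0

either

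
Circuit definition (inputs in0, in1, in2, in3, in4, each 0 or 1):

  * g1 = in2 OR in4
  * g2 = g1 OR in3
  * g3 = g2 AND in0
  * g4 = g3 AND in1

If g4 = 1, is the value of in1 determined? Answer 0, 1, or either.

1

g4 = g3 AND in1 must be 1, so both g3 = 1 and in1 = 1.
g3 = g2 AND in0 must be 1, so both g2 = 1 and in0 = 1.
g2 = g1 OR in3 must be 1, so at least one of g1, in3 is 1.
Every assignment with g4 = 1 has in1 = 1; there are 7 such assignment(s).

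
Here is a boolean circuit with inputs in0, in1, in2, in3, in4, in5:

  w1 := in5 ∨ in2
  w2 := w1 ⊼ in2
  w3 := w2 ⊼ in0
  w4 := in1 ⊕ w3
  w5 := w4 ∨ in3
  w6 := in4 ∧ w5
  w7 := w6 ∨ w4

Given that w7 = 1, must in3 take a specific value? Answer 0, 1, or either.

either

Both values of in3 occur among assignments with w7 = 1:
  in3=0: in0=0, in1=0, in2=0, in3=0, in4=0, in5=0
  in3=1: in0=0, in1=0, in2=0, in3=1, in4=0, in5=0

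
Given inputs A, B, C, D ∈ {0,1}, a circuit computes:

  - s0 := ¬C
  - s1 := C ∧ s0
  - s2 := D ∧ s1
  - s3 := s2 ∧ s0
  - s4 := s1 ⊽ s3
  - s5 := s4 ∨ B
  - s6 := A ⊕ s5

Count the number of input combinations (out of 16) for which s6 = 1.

8

s6 = A ⊕ s5 must be 1, so A and s5 differ.
Enumerating the 16 input combinations, 8 give s6 = 1 and 8 give s6 = 0.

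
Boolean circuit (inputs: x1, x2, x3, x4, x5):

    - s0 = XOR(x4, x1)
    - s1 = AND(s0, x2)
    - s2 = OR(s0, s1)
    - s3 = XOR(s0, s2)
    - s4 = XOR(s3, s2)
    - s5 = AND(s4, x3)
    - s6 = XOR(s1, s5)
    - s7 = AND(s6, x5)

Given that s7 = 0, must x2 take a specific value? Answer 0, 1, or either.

Both values of x2 occur among assignments with s7 = 0:
  x2=0: x1=0, x2=0, x3=0, x4=0, x5=0
  x2=1: x1=0, x2=1, x3=0, x4=0, x5=0

either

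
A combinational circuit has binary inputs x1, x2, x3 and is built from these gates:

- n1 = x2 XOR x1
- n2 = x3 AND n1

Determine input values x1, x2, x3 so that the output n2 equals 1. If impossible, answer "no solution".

n2 = x3 AND n1 must be 1, so both x3 = 1 and n1 = 1.
Check with x1=0, x2=1, x3=1:
n1 = x2 XOR x1 = 1 XOR 0 = 1
n2 = x3 AND n1 = 1 AND 1 = 1
So n2 = 1 as required.

x1=0, x2=1, x3=1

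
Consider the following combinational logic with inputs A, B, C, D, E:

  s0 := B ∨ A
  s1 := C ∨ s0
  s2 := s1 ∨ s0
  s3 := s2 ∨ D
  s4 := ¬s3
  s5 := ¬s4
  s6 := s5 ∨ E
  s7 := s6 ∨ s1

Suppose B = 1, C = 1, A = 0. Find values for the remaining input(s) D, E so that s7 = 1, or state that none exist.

Check with B = 1, C = 1, A = 0 and D=1, E=0:
s0 = B ∨ A = 1 ∨ 0 = 1
s1 = C ∨ s0 = 1 ∨ 1 = 1
s2 = s1 ∨ s0 = 1 ∨ 1 = 1
s3 = s2 ∨ D = 1 ∨ 1 = 1
s4 = ¬s3 = ¬1 = 0
s5 = ¬s4 = ¬0 = 1
s6 = s5 ∨ E = 1 ∨ 0 = 1
s7 = s6 ∨ s1 = 1 ∨ 1 = 1
So s7 = 1.

D=1, E=0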